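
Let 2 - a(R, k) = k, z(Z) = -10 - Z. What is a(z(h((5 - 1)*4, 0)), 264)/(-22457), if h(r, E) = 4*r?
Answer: 262/22457 ≈ 0.011667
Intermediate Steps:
a(R, k) = 2 - k
a(z(h((5 - 1)*4, 0)), 264)/(-22457) = (2 - 1*264)/(-22457) = (2 - 264)*(-1/22457) = -262*(-1/22457) = 262/22457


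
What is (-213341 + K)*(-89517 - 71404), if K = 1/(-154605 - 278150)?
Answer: 14856932271043976/432755 ≈ 3.4331e+10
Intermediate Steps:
K = -1/432755 (K = 1/(-432755) = -1/432755 ≈ -2.3108e-6)
(-213341 + K)*(-89517 - 71404) = (-213341 - 1/432755)*(-89517 - 71404) = -92324384456/432755*(-160921) = 14856932271043976/432755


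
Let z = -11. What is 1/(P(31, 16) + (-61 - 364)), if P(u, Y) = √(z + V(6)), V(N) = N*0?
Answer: -425/180636 - I*√11/180636 ≈ -0.0023528 - 1.8361e-5*I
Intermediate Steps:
V(N) = 0
P(u, Y) = I*√11 (P(u, Y) = √(-11 + 0) = √(-11) = I*√11)
1/(P(31, 16) + (-61 - 364)) = 1/(I*√11 + (-61 - 364)) = 1/(I*√11 - 425) = 1/(-425 + I*√11)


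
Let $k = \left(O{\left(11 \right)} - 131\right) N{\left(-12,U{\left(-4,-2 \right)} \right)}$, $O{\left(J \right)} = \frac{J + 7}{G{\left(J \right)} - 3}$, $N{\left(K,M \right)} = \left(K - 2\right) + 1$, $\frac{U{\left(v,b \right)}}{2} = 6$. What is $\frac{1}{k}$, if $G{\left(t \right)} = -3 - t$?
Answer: $\frac{17}{29185} \approx 0.00058249$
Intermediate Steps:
$U{\left(v,b \right)} = 12$ ($U{\left(v,b \right)} = 2 \cdot 6 = 12$)
$N{\left(K,M \right)} = -1 + K$ ($N{\left(K,M \right)} = \left(-2 + K\right) + 1 = -1 + K$)
$O{\left(J \right)} = \frac{7 + J}{-6 - J}$ ($O{\left(J \right)} = \frac{J + 7}{\left(-3 - J\right) - 3} = \frac{7 + J}{-6 - J}$)
$k = \frac{29185}{17}$ ($k = \left(\frac{-7 - 11}{6 + 11} - 131\right) \left(-1 - 12\right) = \left(\frac{-7 - 11}{17} - 131\right) \left(-13\right) = \left(\frac{1}{17} \left(-18\right) - 131\right) \left(-13\right) = \left(- \frac{18}{17} - 131\right) \left(-13\right) = \left(- \frac{2245}{17}\right) \left(-13\right) = \frac{29185}{17} \approx 1716.8$)
$\frac{1}{k} = \frac{1}{\frac{29185}{17}} = \frac{17}{29185}$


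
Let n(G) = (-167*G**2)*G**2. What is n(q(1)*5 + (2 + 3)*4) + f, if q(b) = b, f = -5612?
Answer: -65239987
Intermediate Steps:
n(G) = -167*G**4
n(q(1)*5 + (2 + 3)*4) + f = -167*(1*5 + (2 + 3)*4)**4 - 5612 = -167*(5 + 5*4)**4 - 5612 = -167*(5 + 20)**4 - 5612 = -167*25**4 - 5612 = -167*390625 - 5612 = -65234375 - 5612 = -65239987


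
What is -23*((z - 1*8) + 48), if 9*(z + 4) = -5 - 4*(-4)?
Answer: -7705/9 ≈ -856.11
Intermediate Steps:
z = -25/9 (z = -4 + (-5 - 4*(-4))/9 = -4 + (-5 + 16)/9 = -4 + (1/9)*11 = -4 + 11/9 = -25/9 ≈ -2.7778)
-23*((z - 1*8) + 48) = -23*((-25/9 - 1*8) + 48) = -23*((-25/9 - 8) + 48) = -23*(-97/9 + 48) = -23*335/9 = -7705/9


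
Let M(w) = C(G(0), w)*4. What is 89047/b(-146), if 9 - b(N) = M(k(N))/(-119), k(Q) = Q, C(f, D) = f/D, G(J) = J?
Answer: 89047/9 ≈ 9894.1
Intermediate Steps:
M(w) = 0 (M(w) = (0/w)*4 = 0*4 = 0)
b(N) = 9 (b(N) = 9 - 0/(-119) = 9 - 0*(-1)/119 = 9 - 1*0 = 9 + 0 = 9)
89047/b(-146) = 89047/9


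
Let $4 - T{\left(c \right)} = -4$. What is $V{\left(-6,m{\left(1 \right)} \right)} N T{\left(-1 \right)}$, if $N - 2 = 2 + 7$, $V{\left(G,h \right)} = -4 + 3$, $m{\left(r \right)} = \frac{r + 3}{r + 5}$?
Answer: $-88$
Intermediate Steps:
$T{\left(c \right)} = 8$ ($T{\left(c \right)} = 4 - -4 = 4 + 4 = 8$)
$m{\left(r \right)} = \frac{3 + r}{5 + r}$
$V{\left(G,h \right)} = -1$
$N = 11$ ($N = 2 + \left(2 + 7\right) = 2 + 9 = 11$)
$V{\left(-6,m{\left(1 \right)} \right)} N T{\left(-1 \right)} = \left(-1\right) 11 \cdot 8 = \left(-11\right) 8 = -88$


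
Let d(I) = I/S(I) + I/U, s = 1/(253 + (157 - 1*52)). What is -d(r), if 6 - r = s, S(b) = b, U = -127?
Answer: -43319/45466 ≈ -0.95278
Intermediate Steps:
s = 1/358 (s = 1/(253 + (157 - 52)) = 1/(253 + 105) = 1/358 ≈ 0.0027933)
r = 2147/358 (r = 6 - 1*1/358 = 6 - 1/358 = 2147/358 ≈ 5.9972)
d(I) = 1 - I/127 (d(I) = I/I + I/(-127) = 1 + I*(-1/127) = 1 - I/127)
-d(r) = -(1 - 1/127*2147/358) = -(1 - 2147/45466) = -1*43319/45466 = -43319/45466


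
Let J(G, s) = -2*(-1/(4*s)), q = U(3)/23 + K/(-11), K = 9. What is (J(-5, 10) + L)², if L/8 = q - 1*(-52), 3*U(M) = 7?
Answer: 38795445502801/230432400 ≈ 1.6836e+5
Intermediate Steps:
U(M) = 7/3 (U(M) = (⅓)*7 = 7/3)
q = -544/759 (q = (7/3)/23 + 9/(-11) = (7/3)*(1/23) + 9*(-1/11) = 7/69 - 9/11 = -544/759 ≈ -0.71673)
J(G, s) = 1/(2*s) (J(G, s) = -(-1)/(2*s) = 1/(2*s))
L = 311392/759 (L = 8*(-544/759 - 1*(-52)) = 8*(-544/759 + 52) = 8*(38924/759) = 311392/759 ≈ 410.27)
(J(-5, 10) + L)² = ((½)/10 + 311392/759)² = ((½)*(⅒) + 311392/759)² = (1/20 + 311392/759)² = (6228599/15180)² = 38795445502801/230432400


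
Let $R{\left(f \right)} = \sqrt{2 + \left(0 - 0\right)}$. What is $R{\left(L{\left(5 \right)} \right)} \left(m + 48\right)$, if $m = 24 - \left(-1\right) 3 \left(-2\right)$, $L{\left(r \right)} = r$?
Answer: $66 \sqrt{2} \approx 93.338$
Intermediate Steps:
$m = 18$ ($m = 24 - \left(-3\right) \left(-2\right) = 24 - 6 = 18$)
$R{\left(f \right)} = \sqrt{2}$ ($R{\left(f \right)} = \sqrt{2 + \left(0 + 0\right)} = \sqrt{2 + 0} = \sqrt{2}$)
$R{\left(L{\left(5 \right)} \right)} \left(m + 48\right) = \sqrt{2} \left(18 + 48\right) = \sqrt{2} \cdot 66 = 66 \sqrt{2}$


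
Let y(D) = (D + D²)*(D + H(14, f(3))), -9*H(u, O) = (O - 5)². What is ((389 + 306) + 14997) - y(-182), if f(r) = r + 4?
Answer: 54231992/9 ≈ 6.0258e+6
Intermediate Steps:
f(r) = 4 + r
H(u, O) = -(-5 + O)²/9 (H(u, O) = -(O - 5)²/9 = -(-5 + O)²/9)
y(D) = (-4/9 + D)*(D + D²) (y(D) = (D + D²)*(D - (-5 + (4 + 3))²/9) = (D + D²)*(D - (-5 + 7)²/9) = (D + D²)*(D - ⅑*2²) = (D + D²)*(D - ⅑*4) = (D + D²)*(D - 4/9) = (D + D²)*(-4/9 + D) = (-4/9 + D)*(D + D²))
((389 + 306) + 14997) - y(-182) = ((389 + 306) + 14997) - (-182)*(-4 + 5*(-182) + 9*(-182)²)/9 = (695 + 14997) - (-182)*(-4 - 910 + 9*33124)/9 = 15692 - (-182)*(-4 - 910 + 298116)/9 = 15692 - (-182)*297202/9 = 15692 - 1*(-54090764/9) = 15692 + 54090764/9 = 54231992/9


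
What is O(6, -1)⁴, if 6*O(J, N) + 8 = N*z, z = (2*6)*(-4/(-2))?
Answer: 65536/81 ≈ 809.09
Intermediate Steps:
z = 24 (z = 12*(-4*(-½)) = 12*2 = 24)
O(J, N) = -4/3 + 4*N (O(J, N) = -4/3 + (N*24)/6 = -4/3 + (24*N)/6 = -4/3 + 4*N)
O(6, -1)⁴ = (-4/3 + 4*(-1))⁴ = (-4/3 - 4)⁴ = (-16/3)⁴ = 65536/81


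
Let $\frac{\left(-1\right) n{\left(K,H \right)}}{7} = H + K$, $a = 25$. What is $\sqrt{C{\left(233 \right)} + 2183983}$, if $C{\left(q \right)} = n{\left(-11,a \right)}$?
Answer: $\sqrt{2183885} \approx 1477.8$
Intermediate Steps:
$n{\left(K,H \right)} = - 7 H - 7 K$ ($n{\left(K,H \right)} = - 7 \left(H + K\right) = - 7 H - 7 K$)
$C{\left(q \right)} = -98$ ($C{\left(q \right)} = \left(-7\right) 25 - -77 = -175 + 77 = -98$)
$\sqrt{C{\left(233 \right)} + 2183983} = \sqrt{-98 + 2183983} = \sqrt{2183885}$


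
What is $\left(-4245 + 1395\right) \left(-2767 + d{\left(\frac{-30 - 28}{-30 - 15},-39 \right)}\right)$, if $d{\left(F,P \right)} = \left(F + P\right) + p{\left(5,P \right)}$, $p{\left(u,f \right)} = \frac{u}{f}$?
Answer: $\frac{311757890}{39} \approx 7.9938 \cdot 10^{6}$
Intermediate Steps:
$d{\left(F,P \right)} = F + P + \frac{5}{P}$ ($d{\left(F,P \right)} = \left(F + P\right) + \frac{5}{P} = F + P + \frac{5}{P}$)
$\left(-4245 + 1395\right) \left(-2767 + d{\left(\frac{-30 - 28}{-30 - 15},-39 \right)}\right) = \left(-4245 + 1395\right) \left(-2767 + \left(\frac{-30 - 28}{-30 - 15} - 39 + \frac{5}{-39}\right)\right) = - 2850 \left(-2767 - \left(\frac{1526}{39} - \frac{58}{45}\right)\right) = - 2850 \left(-2767 - \frac{22136}{585}\right) = \left(-2850\right) \left(- \frac{1640831}{585}\right) = \frac{311757890}{39}$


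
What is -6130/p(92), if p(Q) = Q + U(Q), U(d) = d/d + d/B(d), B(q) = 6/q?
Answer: -18390/4511 ≈ -4.0767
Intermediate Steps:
U(d) = 1 + d**2/6 (U(d) = d/d + d/((6/d)) = 1 + d*(d/6) = 1 + d**2/6)
p(Q) = 1 + Q + Q**2/6 (p(Q) = Q + (1 + Q**2/6) = 1 + Q + Q**2/6)
-6130/p(92) = -6130/(1 + 92 + (1/6)*92**2) = -6130/(1 + 92 + (1/6)*8464) = -6130/(1 + 92 + 4232/3) = -6130/4511/3 = -6130*3/4511 = -18390/4511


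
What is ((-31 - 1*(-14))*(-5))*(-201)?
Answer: -17085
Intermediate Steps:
((-31 - 1*(-14))*(-5))*(-201) = ((-31 + 14)*(-5))*(-201) = -17*(-5)*(-201) = 85*(-201) = -17085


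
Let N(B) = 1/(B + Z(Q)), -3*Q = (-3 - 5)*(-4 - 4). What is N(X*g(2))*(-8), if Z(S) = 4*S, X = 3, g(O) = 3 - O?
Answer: 24/247 ≈ 0.097166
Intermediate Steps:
Q = -64/3 (Q = -(-3 - 5)*(-4 - 4)/3 = -(-8)*(-8)/3 = -⅓*64 = -64/3 ≈ -21.333)
N(B) = 1/(-256/3 + B) (N(B) = 1/(B + 4*(-64/3)) = 1/(B - 256/3) = 1/(-256/3 + B))
N(X*g(2))*(-8) = (3/(-256 + 3*(3*(3 - 1*2))))*(-8) = (3/(-256 + 3*(3*(3 - 2))))*(-8) = (3/(-256 + 3*(3*1)))*(-8) = (3/(-256 + 3*3))*(-8) = (3/(-256 + 9))*(-8) = (3/(-247))*(-8) = (3*(-1/247))*(-8) = -3/247*(-8) = 24/247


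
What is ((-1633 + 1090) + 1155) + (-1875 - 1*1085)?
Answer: -2348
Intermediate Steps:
((-1633 + 1090) + 1155) + (-1875 - 1*1085) = (-543 + 1155) + (-1875 - 1085) = 612 - 2960 = -2348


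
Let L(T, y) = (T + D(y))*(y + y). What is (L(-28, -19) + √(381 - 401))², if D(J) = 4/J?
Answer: 1149164 + 4288*I*√5 ≈ 1.1492e+6 + 9588.3*I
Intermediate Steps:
L(T, y) = 2*y*(T + 4/y) (L(T, y) = (T + 4/y)*(y + y) = (T + 4/y)*(2*y) = 2*y*(T + 4/y))
(L(-28, -19) + √(381 - 401))² = ((8 + 2*(-28)*(-19)) + √(381 - 401))² = ((8 + 1064) + √(-20))² = (1072 + 2*I*√5)²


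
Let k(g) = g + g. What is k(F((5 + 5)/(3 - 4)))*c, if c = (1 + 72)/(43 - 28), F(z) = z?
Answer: -292/3 ≈ -97.333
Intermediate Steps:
k(g) = 2*g
c = 73/15 ≈ 4.8667
k(F((5 + 5)/(3 - 4)))*c = (2*((5 + 5)/(3 - 4)))*(73/15) = (2*(10/(-1)))*(73/15) = (2*(10*(-1)))*(73/15) = (2*(-10))*(73/15) = -20*73/15 = -292/3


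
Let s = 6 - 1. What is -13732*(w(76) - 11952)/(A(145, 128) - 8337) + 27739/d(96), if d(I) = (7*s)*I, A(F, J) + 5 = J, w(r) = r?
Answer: -30429171743/1533280 ≈ -19846.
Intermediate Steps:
A(F, J) = -5 + J
s = 5
d(I) = 35*I (d(I) = (7*5)*I = 35*I)
-13732*(w(76) - 11952)/(A(145, 128) - 8337) + 27739/d(96) = -13732*(76 - 11952)/((-5 + 128) - 8337) + 27739/((35*96)) = -13732*(-11876/(123 - 8337)) + 27739/3360 = -13732/((-8214*(-1/11876))) + 27739*(1/3360) = -13732/4107/5938 + 27739/3360 = -13732*5938/4107 + 27739/3360 = -81540616/4107 + 27739/3360 = -30429171743/1533280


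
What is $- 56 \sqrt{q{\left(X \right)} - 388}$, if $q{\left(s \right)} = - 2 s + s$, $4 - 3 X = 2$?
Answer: $- \frac{56 i \sqrt{3498}}{3} \approx - 1104.0 i$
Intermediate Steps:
$X = \frac{2}{3}$ ($X = \frac{4}{3} - \frac{2}{3} = \frac{2}{3} \approx 0.66667$)
$q{\left(s \right)} = - s$
$- 56 \sqrt{q{\left(X \right)} - 388} = - 56 \sqrt{\left(-1\right) \frac{2}{3} - 388} = - 56 \sqrt{- \frac{2}{3} - 388} = - 56 \sqrt{- \frac{1166}{3}} = - 56 \frac{i \sqrt{3498}}{3} = - \frac{56 i \sqrt{3498}}{3}$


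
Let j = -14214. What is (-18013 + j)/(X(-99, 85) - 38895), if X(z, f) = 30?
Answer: 32227/38865 ≈ 0.82920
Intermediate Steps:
(-18013 + j)/(X(-99, 85) - 38895) = (-18013 - 14214)/(30 - 38895) = -32227/(-38865) = -32227*(-1/38865) = 32227/38865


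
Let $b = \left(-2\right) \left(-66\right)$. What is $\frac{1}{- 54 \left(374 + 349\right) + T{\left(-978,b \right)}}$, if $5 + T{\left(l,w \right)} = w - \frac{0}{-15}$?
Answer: $- \frac{1}{38915} \approx -2.5697 \cdot 10^{-5}$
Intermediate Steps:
$b = 132$
$T{\left(l,w \right)} = -5 + w$ ($T{\left(l,w \right)} = -5 + \left(w - \frac{0}{-15}\right) = -5 + \left(w - 0 \left(- \frac{1}{15}\right)\right) = -5 + \left(w - 0\right) = -5 + \left(w + 0\right) = -5 + w$)
$\frac{1}{- 54 \left(374 + 349\right) + T{\left(-978,b \right)}} = \frac{1}{- 54 \left(374 + 349\right) + \left(-5 + 132\right)} = \frac{1}{\left(-54\right) 723 + 127} = \frac{1}{-39042 + 127} = \frac{1}{-38915} = - \frac{1}{38915}$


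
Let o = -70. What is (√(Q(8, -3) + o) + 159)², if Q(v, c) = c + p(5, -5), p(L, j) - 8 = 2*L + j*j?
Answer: (159 + I*√30)² ≈ 25251.0 + 1741.8*I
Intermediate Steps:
p(L, j) = 8 + j² + 2*L (p(L, j) = 8 + (2*L + j*j) = 8 + (2*L + j²) = 8 + (j² + 2*L) = 8 + j² + 2*L)
Q(v, c) = 43 + c (Q(v, c) = c + (8 + (-5)² + 2*5) = c + (8 + 25 + 10) = c + 43 = 43 + c)
(√(Q(8, -3) + o) + 159)² = (√((43 - 3) - 70) + 159)² = (√(40 - 70) + 159)² = (√(-30) + 159)² = (I*√30 + 159)² = (159 + I*√30)²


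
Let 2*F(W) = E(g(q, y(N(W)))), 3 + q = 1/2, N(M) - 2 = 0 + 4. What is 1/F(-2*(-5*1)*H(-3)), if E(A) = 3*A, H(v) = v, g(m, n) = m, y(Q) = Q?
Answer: -4/15 ≈ -0.26667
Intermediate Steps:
N(M) = 6 (N(M) = 2 + (0 + 4) = 2 + 4 = 6)
q = -5/2 (q = -3 + 1/2 = -5/2 ≈ -2.5000)
F(W) = -15/4 (F(W) = (3*(-5/2))/2 = (1/2)*(-15/2) = -15/4)
1/F(-2*(-5*1)*H(-3)) = 1/(-15/4) = -4/15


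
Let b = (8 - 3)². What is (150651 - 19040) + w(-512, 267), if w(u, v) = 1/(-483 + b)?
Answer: 60277837/458 ≈ 1.3161e+5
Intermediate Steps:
b = 25 (b = 5² = 25)
w(u, v) = -1/458 (w(u, v) = 1/(-483 + 25) = 1/(-458) = -1/458)
(150651 - 19040) + w(-512, 267) = (150651 - 19040) - 1/458 = 131611 - 1/458 = 60277837/458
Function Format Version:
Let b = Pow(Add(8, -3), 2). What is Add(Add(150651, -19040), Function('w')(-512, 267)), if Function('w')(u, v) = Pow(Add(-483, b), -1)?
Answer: Rational(60277837, 458) ≈ 1.3161e+5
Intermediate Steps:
b = 25 (b = Pow(5, 2) = 25)
Function('w')(u, v) = Rational(-1, 458) (Function('w')(u, v) = Pow(Add(-483, 25), -1) = Pow(-458, -1) = Rational(-1, 458))
Add(Add(150651, -19040), Function('w')(-512, 267)) = Add(Add(150651, -19040), Rational(-1, 458)) = Add(131611, Rational(-1, 458)) = Rational(60277837, 458)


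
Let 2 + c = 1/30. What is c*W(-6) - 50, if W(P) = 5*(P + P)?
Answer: 68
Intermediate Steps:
W(P) = 10*P (W(P) = 5*(2*P) = 10*P)
c = -59/30 (c = -2 + 1/30 = -59/30 ≈ -1.9667)
c*W(-6) - 50 = -59*(-6)/3 - 50 = -59/30*(-60) - 50 = 118 - 50 = 68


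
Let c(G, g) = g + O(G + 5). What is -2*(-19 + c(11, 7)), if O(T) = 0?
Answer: 24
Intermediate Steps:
c(G, g) = g (c(G, g) = g + 0 = g)
-2*(-19 + c(11, 7)) = -2*(-19 + 7) = -2*(-12) = 24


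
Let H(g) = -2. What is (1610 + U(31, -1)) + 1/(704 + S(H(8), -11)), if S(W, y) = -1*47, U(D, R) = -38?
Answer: 1032805/657 ≈ 1572.0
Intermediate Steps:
S(W, y) = -47
(1610 + U(31, -1)) + 1/(704 + S(H(8), -11)) = (1610 - 38) + 1/(704 - 47) = 1572 + 1/657 = 1032805/657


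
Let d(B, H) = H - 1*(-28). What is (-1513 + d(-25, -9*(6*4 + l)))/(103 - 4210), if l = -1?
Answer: 564/1369 ≈ 0.41198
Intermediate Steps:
d(B, H) = 28 + H (d(B, H) = H + 28 = 28 + H)
(-1513 + d(-25, -9*(6*4 + l)))/(103 - 4210) = (-1513 + (28 - 9*(6*4 - 1)))/(103 - 4210) = (-1513 + (28 - 9*(24 - 1)))/(-4107) = (-1513 + (28 - 9*23))*(-1/4107) = (-1513 + (28 - 207))*(-1/4107) = (-1513 - 179)*(-1/4107) = -1692*(-1/4107) = 564/1369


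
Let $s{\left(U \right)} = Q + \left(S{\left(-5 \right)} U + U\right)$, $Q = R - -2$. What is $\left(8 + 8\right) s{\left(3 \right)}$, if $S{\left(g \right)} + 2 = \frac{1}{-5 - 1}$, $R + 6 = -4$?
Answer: $-184$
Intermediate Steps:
$R = -10$ ($R = -6 - 4 = -10$)
$S{\left(g \right)} = - \frac{13}{6}$ ($S{\left(g \right)} = -2 + \frac{1}{-5 - 1} = -2 + \frac{1}{-6} = -2 - \frac{1}{6} = - \frac{13}{6}$)
$Q = -8$ ($Q = -10 - -2 = -10 + 2 = -8$)
$s{\left(U \right)} = -8 - \frac{7 U}{6}$ ($s{\left(U \right)} = -8 + \left(- \frac{13 U}{6} + U\right) = -8 - \frac{7 U}{6}$)
$\left(8 + 8\right) s{\left(3 \right)} = \left(8 + 8\right) \left(-8 - \frac{7}{2}\right) = 16 \left(-8 - \frac{7}{2}\right) = 16 \left(- \frac{23}{2}\right) = -184$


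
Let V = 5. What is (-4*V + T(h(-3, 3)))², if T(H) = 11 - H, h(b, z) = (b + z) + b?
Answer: 36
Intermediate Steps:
h(b, z) = z + 2*b
(-4*V + T(h(-3, 3)))² = (-4*5 + (11 - (3 + 2*(-3))))² = (-20 + (11 - (3 - 6)))² = (-20 + (11 - 1*(-3)))² = (-20 + (11 + 3))² = (-20 + 14)² = (-6)² = 36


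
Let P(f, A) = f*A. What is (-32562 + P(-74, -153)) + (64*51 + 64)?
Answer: -17912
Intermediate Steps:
P(f, A) = A*f
(-32562 + P(-74, -153)) + (64*51 + 64) = (-32562 - 153*(-74)) + (64*51 + 64) = (-32562 + 11322) + (3264 + 64) = -21240 + 3328 = -17912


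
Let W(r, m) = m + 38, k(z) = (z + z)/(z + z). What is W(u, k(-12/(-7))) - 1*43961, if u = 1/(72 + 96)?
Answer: -43922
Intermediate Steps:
k(z) = 1 (k(z) = (2*z)/((2*z)) = (2*z)*(1/(2*z)) = 1)
u = 1/168 ≈ 0.0059524
W(r, m) = 38 + m
W(u, k(-12/(-7))) - 1*43961 = (38 + 1) - 1*43961 = 39 - 43961 = -43922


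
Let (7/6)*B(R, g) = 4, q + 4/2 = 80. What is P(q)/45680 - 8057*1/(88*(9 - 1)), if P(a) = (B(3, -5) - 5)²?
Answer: -1127128691/98486080 ≈ -11.445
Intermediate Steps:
q = 78 (q = -2 + 80 = 78)
B(R, g) = 24/7 (B(R, g) = (6/7)*4 = 24/7)
P(a) = 121/49 (P(a) = (24/7 - 5)² = (-11/7)² = 121/49)
P(q)/45680 - 8057*1/(88*(9 - 1)) = (121/49)/45680 - 8057*1/(88*(9 - 1)) = (121/49)*(1/45680) - 8057/((8*(-22))*(-4)) = 121/2238320 - 8057/((-176*(-4))) = 121/2238320 - 8057/704 = -1127128691/98486080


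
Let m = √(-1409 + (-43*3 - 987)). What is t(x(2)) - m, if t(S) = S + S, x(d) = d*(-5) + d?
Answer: -16 - 5*I*√101 ≈ -16.0 - 50.249*I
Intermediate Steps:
x(d) = -4*d (x(d) = -5*d + d = -4*d)
t(S) = 2*S
m = 5*I*√101 (m = √(-1409 + (-129 - 987)) = √(-1409 - 1116) = √(-2525) = 5*I*√101 ≈ 50.249*I)
t(x(2)) - m = 2*(-4*2) - 5*I*√101 = 2*(-8) - 5*I*√101 = -16 - 5*I*√101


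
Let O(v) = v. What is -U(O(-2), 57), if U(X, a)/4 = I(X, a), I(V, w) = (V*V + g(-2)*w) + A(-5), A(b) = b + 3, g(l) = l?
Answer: 448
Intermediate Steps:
A(b) = 3 + b
I(V, w) = -2 + V**2 - 2*w (I(V, w) = (V*V - 2*w) + (3 - 5) = (V**2 - 2*w) - 2 = -2 + V**2 - 2*w)
U(X, a) = -8 - 8*a + 4*X**2 (U(X, a) = 4*(-2 + X**2 - 2*a) = -8 - 8*a + 4*X**2)
-U(O(-2), 57) = -(-8 - 8*57 + 4*(-2)**2) = -(-8 - 456 + 4*4) = -(-8 - 456 + 16) = -1*(-448) = 448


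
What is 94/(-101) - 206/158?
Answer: -17829/7979 ≈ -2.2345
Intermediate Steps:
94/(-101) - 206/158 = 94*(-1/101) - 206*1/158 = -94/101 - 103/79 = -17829/7979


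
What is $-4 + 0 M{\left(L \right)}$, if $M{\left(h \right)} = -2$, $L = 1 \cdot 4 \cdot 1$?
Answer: $-4$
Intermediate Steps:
$L = 4$ ($L = 1 \cdot 4 = 4$)
$-4 + 0 M{\left(L \right)} = -4 + 0 \left(-2\right) = -4 + 0 = -4$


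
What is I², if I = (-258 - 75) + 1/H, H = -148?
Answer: 2429011225/21904 ≈ 1.1089e+5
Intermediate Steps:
I = -49285/148 (I = (-258 - 75) + 1/(-148) = -333 - 1/148 = -49285/148 ≈ -333.01)
I² = (-49285/148)² = 2429011225/21904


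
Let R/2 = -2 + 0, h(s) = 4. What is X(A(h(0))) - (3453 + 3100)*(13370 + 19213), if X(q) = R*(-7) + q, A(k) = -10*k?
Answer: -213516411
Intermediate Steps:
R = -4 (R = 2*(-2 + 0) = 2*(-2) = -4)
X(q) = 28 + q (X(q) = -4*(-7) + q = 28 + q)
X(A(h(0))) - (3453 + 3100)*(13370 + 19213) = (28 - 10*4) - (3453 + 3100)*(13370 + 19213) = (28 - 40) - 6553*32583 = -12 - 1*213516399 = -12 - 213516399 = -213516411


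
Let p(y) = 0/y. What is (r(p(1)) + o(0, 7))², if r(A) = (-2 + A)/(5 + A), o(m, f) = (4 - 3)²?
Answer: 9/25 ≈ 0.36000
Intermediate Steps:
o(m, f) = 1 (o(m, f) = 1² = 1)
p(y) = 0
r(A) = (-2 + A)/(5 + A)
(r(p(1)) + o(0, 7))² = ((-2 + 0)/(5 + 0) + 1)² = (-2/5 + 1)² = ((⅕)*(-2) + 1)² = (-⅖ + 1)² = (⅗)² = 9/25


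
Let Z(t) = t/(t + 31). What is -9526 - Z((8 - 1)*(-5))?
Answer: -38139/4 ≈ -9534.8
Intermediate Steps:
Z(t) = t/(31 + t)
-9526 - Z((8 - 1)*(-5)) = -9526 - (8 - 1)*(-5)/(31 + (8 - 1)*(-5)) = -9526 - 7*(-5)/(31 + 7*(-5)) = -9526 - (-35)/(31 - 35) = -9526 - (-35)/(-4) = -9526 - (-35)*(-1)/4 = -9526 - 1*35/4 = -9526 - 35/4 = -38139/4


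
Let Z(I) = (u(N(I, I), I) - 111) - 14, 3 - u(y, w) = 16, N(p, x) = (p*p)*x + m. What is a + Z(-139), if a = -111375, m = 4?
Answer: -111513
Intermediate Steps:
N(p, x) = 4 + x*p² (N(p, x) = (p*p)*x + 4 = p²*x + 4 = x*p² + 4 = 4 + x*p²)
u(y, w) = -13 (u(y, w) = 3 - 1*16 = 3 - 16 = -13)
Z(I) = -138 (Z(I) = (-13 - 111) - 14 = -124 - 14 = -138)
a + Z(-139) = -111375 - 138 = -111513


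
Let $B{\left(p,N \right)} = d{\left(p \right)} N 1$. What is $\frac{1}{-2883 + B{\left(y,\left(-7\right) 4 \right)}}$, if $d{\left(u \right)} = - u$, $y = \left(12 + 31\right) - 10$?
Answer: $- \frac{1}{1959} \approx -0.00051046$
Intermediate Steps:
$y = 33$ ($y = 43 - 10 = 33$)
$B{\left(p,N \right)} = - N p$ ($B{\left(p,N \right)} = - p N 1 = - N p 1 = - N p$)
$\frac{1}{-2883 + B{\left(y,\left(-7\right) 4 \right)}} = \frac{1}{-2883 - \left(-7\right) 4 \cdot 33} = \frac{1}{-2883 - \left(-28\right) 33} = \frac{1}{-2883 + 924} = \frac{1}{-1959} = - \frac{1}{1959}$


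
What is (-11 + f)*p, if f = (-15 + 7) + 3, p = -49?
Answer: 784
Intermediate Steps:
f = -5 (f = -8 + 3 = -5)
(-11 + f)*p = (-11 - 5)*(-49) = -16*(-49) = 784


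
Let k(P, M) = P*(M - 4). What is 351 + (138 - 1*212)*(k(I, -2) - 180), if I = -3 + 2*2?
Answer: 14115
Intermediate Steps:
I = 1 (I = -3 + 4 = 1)
k(P, M) = P*(-4 + M)
351 + (138 - 1*212)*(k(I, -2) - 180) = 351 + (138 - 1*212)*(1*(-4 - 2) - 180) = 351 + (138 - 212)*(1*(-6) - 180) = 351 - 74*(-6 - 180) = 351 - 74*(-186) = 351 + 13764 = 14115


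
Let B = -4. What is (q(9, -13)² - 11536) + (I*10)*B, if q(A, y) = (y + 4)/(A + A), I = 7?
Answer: -47263/4 ≈ -11816.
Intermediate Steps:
q(A, y) = (4 + y)/(2*A) (q(A, y) = (4 + y)/((2*A)) = (4 + y)*(1/(2*A)) = (4 + y)/(2*A))
(q(9, -13)² - 11536) + (I*10)*B = (((½)*(4 - 13)/9)² - 11536) + (7*10)*(-4) = (((½)*(⅑)*(-9))² - 11536) + 70*(-4) = ((-½)² - 11536) - 280 = (¼ - 11536) - 280 = -46143/4 - 280 = -47263/4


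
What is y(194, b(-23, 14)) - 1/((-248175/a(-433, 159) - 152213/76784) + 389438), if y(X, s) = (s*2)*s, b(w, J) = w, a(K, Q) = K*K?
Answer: 5931531365854982822/5606362363186331 ≈ 1058.0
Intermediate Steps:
a(K, Q) = K²
y(X, s) = 2*s² (y(X, s) = (2*s)*s = 2*s²)
y(194, b(-23, 14)) - 1/((-248175/a(-433, 159) - 152213/76784) + 389438) = 2*(-23)² - 1/((-248175/((-433)²) - 152213/76784) + 389438) = 2*529 - 1/((-248175/187489 - 152213*1/76784) + 389438) = 1058 - 1/((-248175*1/187489 - 152213/76784) + 389438) = 1058 - 1/((-248175/187489 - 152213/76784) + 389438) = 1058 - 1/(-47594132357/14396155376 + 389438) = 1058 - 1/5606362363186331/14396155376 = 1058 - 1*14396155376/5606362363186331 = 1058 - 14396155376/5606362363186331 = 5931531365854982822/5606362363186331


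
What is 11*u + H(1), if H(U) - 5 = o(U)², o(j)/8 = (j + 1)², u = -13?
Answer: 886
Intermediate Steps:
o(j) = 8*(1 + j)² (o(j) = 8*(j + 1)² = 8*(1 + j)²)
H(U) = 5 + 64*(1 + U)⁴ (H(U) = 5 + (8*(1 + U)²)² = 5 + 64*(1 + U)⁴)
11*u + H(1) = 11*(-13) + (5 + 64*(1 + 1)⁴) = -143 + (5 + 64*2⁴) = -143 + (5 + 64*16) = -143 + (5 + 1024) = -143 + 1029 = 886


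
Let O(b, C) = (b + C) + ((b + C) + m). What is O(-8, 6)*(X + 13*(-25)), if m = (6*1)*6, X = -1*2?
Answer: -10464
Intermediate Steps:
X = -2
m = 36 (m = 6*6 = 36)
O(b, C) = 36 + 2*C + 2*b (O(b, C) = (b + C) + ((b + C) + 36) = (C + b) + ((C + b) + 36) = (C + b) + (36 + C + b) = 36 + 2*C + 2*b)
O(-8, 6)*(X + 13*(-25)) = (36 + 2*6 + 2*(-8))*(-2 + 13*(-25)) = (36 + 12 - 16)*(-2 - 325) = 32*(-327) = -10464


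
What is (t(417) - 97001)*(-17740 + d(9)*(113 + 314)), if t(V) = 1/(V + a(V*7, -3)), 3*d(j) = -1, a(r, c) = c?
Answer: 2154378382211/1242 ≈ 1.7346e+9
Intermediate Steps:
d(j) = -1/3 (d(j) = (1/3)*(-1) = -1/3)
t(V) = 1/(-3 + V) (t(V) = 1/(V - 3) = 1/(-3 + V))
(t(417) - 97001)*(-17740 + d(9)*(113 + 314)) = (1/(-3 + 417) - 97001)*(-17740 - (113 + 314)/3) = (1/414 - 97001)*(-17740 - 1/3*427) = (1/414 - 97001)*(-17740 - 427/3) = -40158413/414*(-53647/3) = 2154378382211/1242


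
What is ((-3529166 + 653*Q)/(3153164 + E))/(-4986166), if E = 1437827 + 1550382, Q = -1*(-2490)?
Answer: 951598/15310952622959 ≈ 6.2151e-8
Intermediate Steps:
Q = 2490
E = 2988209
((-3529166 + 653*Q)/(3153164 + E))/(-4986166) = ((-3529166 + 653*2490)/(3153164 + 2988209))/(-4986166) = ((-3529166 + 1625970)/6141373)*(-1/4986166) = -1903196*1/6141373*(-1/4986166) = -1903196/6141373*(-1/4986166) = 951598/15310952622959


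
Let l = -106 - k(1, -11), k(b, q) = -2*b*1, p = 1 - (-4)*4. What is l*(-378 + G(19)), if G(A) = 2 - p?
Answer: 40872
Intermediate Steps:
p = 17 (p = 1 - 1*(-16) = 1 + 16 = 17)
k(b, q) = -2*b
G(A) = -15 (G(A) = 2 - 1*17 = 2 - 17 = -15)
l = -104 (l = -106 - (-2) = -106 - 1*(-2) = -106 + 2 = -104)
l*(-378 + G(19)) = -104*(-378 - 15) = -104*(-393) = 40872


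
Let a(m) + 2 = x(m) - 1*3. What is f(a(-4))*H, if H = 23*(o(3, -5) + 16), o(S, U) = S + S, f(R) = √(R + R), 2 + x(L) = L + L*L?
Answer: 506*√10 ≈ 1600.1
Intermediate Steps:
x(L) = -2 + L + L² (x(L) = -2 + (L + L*L) = -2 + (L + L²) = -2 + L + L²)
a(m) = -7 + m + m² (a(m) = -2 + ((-2 + m + m²) - 1*3) = -2 + ((-2 + m + m²) - 3) = -2 + (-5 + m + m²) = -7 + m + m²)
f(R) = √2*√R (f(R) = √(2*R) = √2*√R)
o(S, U) = 2*S
H = 506 (H = 23*(2*3 + 16) = 23*(6 + 16) = 23*22 = 506)
f(a(-4))*H = (√2*√(-7 - 4 + (-4)²))*506 = (√2*√(-7 - 4 + 16))*506 = (√2*√5)*506 = √10*506 = 506*√10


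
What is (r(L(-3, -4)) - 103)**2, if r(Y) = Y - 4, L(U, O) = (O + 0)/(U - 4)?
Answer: 555025/49 ≈ 11327.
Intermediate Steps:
L(U, O) = O/(-4 + U)
r(Y) = -4 + Y
(r(L(-3, -4)) - 103)**2 = ((-4 - 4/(-4 - 3)) - 103)**2 = ((-4 - 4/(-7)) - 103)**2 = ((-4 - 4*(-1/7)) - 103)**2 = ((-4 + 4/7) - 103)**2 = (-24/7 - 103)**2 = (-745/7)**2 = 555025/49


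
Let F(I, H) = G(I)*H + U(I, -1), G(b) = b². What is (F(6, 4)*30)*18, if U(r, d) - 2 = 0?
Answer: 78840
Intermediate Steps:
U(r, d) = 2 (U(r, d) = 2 + 0 = 2)
F(I, H) = 2 + H*I² (F(I, H) = I²*H + 2 = H*I² + 2 = 2 + H*I²)
(F(6, 4)*30)*18 = ((2 + 4*6²)*30)*18 = ((2 + 4*36)*30)*18 = ((2 + 144)*30)*18 = (146*30)*18 = 4380*18 = 78840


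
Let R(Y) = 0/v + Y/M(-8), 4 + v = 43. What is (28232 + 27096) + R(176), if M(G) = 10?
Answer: 276728/5 ≈ 55346.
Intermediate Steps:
v = 39 (v = -4 + 43 = 39)
R(Y) = Y/10 (R(Y) = 0/39 + Y/10 = 0*(1/39) + Y*(⅒) = 0 + Y/10 = Y/10)
(28232 + 27096) + R(176) = (28232 + 27096) + (⅒)*176 = 55328 + 88/5 = 276728/5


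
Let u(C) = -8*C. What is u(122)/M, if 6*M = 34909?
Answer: -5856/34909 ≈ -0.16775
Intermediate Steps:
M = 34909/6 (M = (⅙)*34909 = 34909/6 ≈ 5818.2)
u(122)/M = (-8*122)/(34909/6) = -976*6/34909 = -5856/34909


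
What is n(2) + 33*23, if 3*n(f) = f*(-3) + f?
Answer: 2273/3 ≈ 757.67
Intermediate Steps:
n(f) = -2*f/3 (n(f) = (f*(-3) + f)/3 = (-3*f + f)/3 = (-2*f)/3 = -2*f/3)
n(2) + 33*23 = -⅔*2 + 33*23 = -4/3 + 759 = 2273/3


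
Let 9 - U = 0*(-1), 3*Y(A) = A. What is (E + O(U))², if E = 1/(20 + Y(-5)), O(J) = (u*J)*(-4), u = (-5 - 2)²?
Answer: 9412298289/3025 ≈ 3.1115e+6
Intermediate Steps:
Y(A) = A/3
U = 9 (U = 9 - 0*(-1) = 9 - 1*0 = 9 + 0 = 9)
u = 49 (u = (-7)² = 49)
O(J) = -196*J (O(J) = (49*J)*(-4) = -196*J)
E = 3/55 (E = 1/(20 + (⅓)*(-5)) = 1/(20 - 5/3) = 1/(55/3) = 3/55 ≈ 0.054545)
(E + O(U))² = (3/55 - 196*9)² = (3/55 - 1764)² = (-97017/55)² = 9412298289/3025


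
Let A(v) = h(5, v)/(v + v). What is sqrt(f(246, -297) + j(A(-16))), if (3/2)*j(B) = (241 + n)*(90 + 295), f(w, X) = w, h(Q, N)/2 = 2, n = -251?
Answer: 59*I*sqrt(6)/3 ≈ 48.173*I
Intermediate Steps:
h(Q, N) = 4 (h(Q, N) = 2*2 = 4)
A(v) = 2/v (A(v) = 4/(v + v) = 4/(2*v) = (1/(2*v))*4 = 2/v)
j(B) = -7700/3 (j(B) = 2*((241 - 251)*(90 + 295))/3 = 2*(-10*385)/3 = (2/3)*(-3850) = -7700/3)
sqrt(f(246, -297) + j(A(-16))) = sqrt(246 - 7700/3) = sqrt(-6962/3) = 59*I*sqrt(6)/3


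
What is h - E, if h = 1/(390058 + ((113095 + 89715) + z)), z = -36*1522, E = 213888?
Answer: -115087999487/538076 ≈ -2.1389e+5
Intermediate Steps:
z = -54792
h = 1/538076 (h = 1/(390058 + ((113095 + 89715) - 54792)) = 1/(390058 + (202810 - 54792)) = 1/(390058 + 148018) = 1/538076 ≈ 1.8585e-6)
h - E = 1/538076 - 1*213888 = 1/538076 - 213888 = -115087999487/538076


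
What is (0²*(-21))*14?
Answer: 0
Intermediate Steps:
(0²*(-21))*14 = (0*(-21))*14 = 0*14 = 0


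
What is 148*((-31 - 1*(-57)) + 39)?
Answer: 9620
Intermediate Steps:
148*((-31 - 1*(-57)) + 39) = 148*((-31 + 57) + 39) = 148*(26 + 39) = 148*65 = 9620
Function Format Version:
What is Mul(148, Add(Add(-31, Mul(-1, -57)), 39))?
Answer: 9620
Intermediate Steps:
Mul(148, Add(Add(-31, Mul(-1, -57)), 39)) = Mul(148, Add(Add(-31, 57), 39)) = Mul(148, Add(26, 39)) = Mul(148, 65) = 9620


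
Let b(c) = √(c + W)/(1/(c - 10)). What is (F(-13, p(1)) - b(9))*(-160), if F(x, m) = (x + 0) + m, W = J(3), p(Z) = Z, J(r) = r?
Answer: 1920 - 320*√3 ≈ 1365.7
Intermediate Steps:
W = 3
F(x, m) = m + x (F(x, m) = x + m = m + x)
b(c) = √(3 + c)*(-10 + c) (b(c) = √(c + 3)/(1/(c - 10)) = √(3 + c)/(1/(-10 + c)) = √(3 + c)*(-10 + c))
(F(-13, p(1)) - b(9))*(-160) = ((1 - 13) - √(3 + 9)*(-10 + 9))*(-160) = (-12 - √12*(-1))*(-160) = (-12 - 2*√3*(-1))*(-160) = (-12 - (-2)*√3)*(-160) = (-12 + 2*√3)*(-160) = 1920 - 320*√3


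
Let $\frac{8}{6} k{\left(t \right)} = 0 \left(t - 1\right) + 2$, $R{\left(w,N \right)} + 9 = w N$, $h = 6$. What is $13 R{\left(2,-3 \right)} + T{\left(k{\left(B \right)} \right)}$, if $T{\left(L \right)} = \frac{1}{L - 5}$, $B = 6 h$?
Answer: $- \frac{1367}{7} \approx -195.29$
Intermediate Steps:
$R{\left(w,N \right)} = -9 + N w$ ($R{\left(w,N \right)} = -9 + w N = -9 + N w$)
$B = 36$ ($B = 6 \cdot 6 = 36$)
$k{\left(t \right)} = \frac{3}{2}$ ($k{\left(t \right)} = \frac{3 \left(0 \left(t - 1\right) + 2\right)}{4} = \frac{3 \left(0 \left(-1 + t\right) + 2\right)}{4} = \frac{3 \left(0 + 2\right)}{4} = \frac{3}{4} \cdot 2 = \frac{3}{2}$)
$T{\left(L \right)} = \frac{1}{-5 + L}$
$13 R{\left(2,-3 \right)} + T{\left(k{\left(B \right)} \right)} = 13 \left(-9 - 6\right) + \frac{1}{-5 + \frac{3}{2}} = 13 \left(-9 - 6\right) + \frac{1}{- \frac{7}{2}} = 13 \left(-15\right) - \frac{2}{7} = -195 - \frac{2}{7} = - \frac{1367}{7}$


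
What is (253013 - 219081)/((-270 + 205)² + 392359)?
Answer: 8483/99146 ≈ 0.085561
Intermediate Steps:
(253013 - 219081)/((-270 + 205)² + 392359) = 33932/((-65)² + 392359) = 33932/(4225 + 392359) = 33932/396584 = 33932*(1/396584) = 8483/99146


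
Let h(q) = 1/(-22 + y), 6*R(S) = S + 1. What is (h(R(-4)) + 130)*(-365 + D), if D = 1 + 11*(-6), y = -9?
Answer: -1732470/31 ≈ -55886.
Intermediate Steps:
R(S) = 1/6 + S/6 (R(S) = (S + 1)/6 = (1 + S)/6 = 1/6 + S/6)
D = -65 (D = 1 - 66 = -65)
h(q) = -1/31 (h(q) = 1/(-22 - 9) = 1/(-31) = -1/31)
(h(R(-4)) + 130)*(-365 + D) = (-1/31 + 130)*(-365 - 65) = (4029/31)*(-430) = -1732470/31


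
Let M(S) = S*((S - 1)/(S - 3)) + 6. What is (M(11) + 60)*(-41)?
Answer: -13079/4 ≈ -3269.8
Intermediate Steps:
M(S) = 6 + S*(-1 + S)/(-3 + S) (M(S) = S*((-1 + S)/(-3 + S)) + 6 = S*(-1 + S)/(-3 + S) + 6 = 6 + S*(-1 + S)/(-3 + S))
(M(11) + 60)*(-41) = ((-18 + 11**2 + 5*11)/(-3 + 11) + 60)*(-41) = ((-18 + 121 + 55)/8 + 60)*(-41) = ((1/8)*158 + 60)*(-41) = (79/4 + 60)*(-41) = (319/4)*(-41) = -13079/4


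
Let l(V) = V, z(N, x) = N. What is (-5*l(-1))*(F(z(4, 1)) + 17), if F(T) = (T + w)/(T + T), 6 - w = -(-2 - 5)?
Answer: 695/8 ≈ 86.875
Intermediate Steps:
w = -1 (w = 6 - (-1)*(-2 - 5) = 6 - (-1)*(-7) = 6 - 1*7 = 6 - 7 = -1)
F(T) = (-1 + T)/(2*T) (F(T) = (T - 1)/(T + T) = (-1 + T)/((2*T)) = (-1 + T)*(1/(2*T)) = (-1 + T)/(2*T))
(-5*l(-1))*(F(z(4, 1)) + 17) = (-5*(-1))*((½)*(-1 + 4)/4 + 17) = 5*((½)*(¼)*3 + 17) = 5*(3/8 + 17) = 5*(139/8) = 695/8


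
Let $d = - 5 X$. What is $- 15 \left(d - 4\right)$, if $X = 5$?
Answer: $435$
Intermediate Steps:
$d = -25$ ($d = \left(-5\right) 5 = -25$)
$- 15 \left(d - 4\right) = - 15 \left(-25 - 4\right) = \left(-15\right) \left(-29\right) = 435$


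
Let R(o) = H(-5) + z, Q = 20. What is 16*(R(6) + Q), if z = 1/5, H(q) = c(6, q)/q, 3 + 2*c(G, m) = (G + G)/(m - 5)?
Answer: 8248/25 ≈ 329.92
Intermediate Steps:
c(G, m) = -3/2 + G/(-5 + m) (c(G, m) = -3/2 + ((G + G)/(m - 5))/2 = -3/2 + ((2*G)/(-5 + m))/2 = -3/2 + (2*G/(-5 + m))/2 = -3/2 + G/(-5 + m))
H(q) = (27 - 3*q)/(2*q*(-5 + q)) (H(q) = ((15 - 3*q + 2*6)/(2*(-5 + q)))/q = ((15 - 3*q + 12)/(2*(-5 + q)))/q = ((27 - 3*q)/(2*(-5 + q)))/q = (27 - 3*q)/(2*q*(-5 + q)))
z = ⅕ ≈ 0.20000
R(o) = 31/50 (R(o) = (3/2)*(9 - 1*(-5))/(-5*(-5 - 5)) + ⅕ = (3/2)*(-⅕)*(9 + 5)/(-10) + ⅕ = (3/2)*(-⅕)*(-⅒)*14 + ⅕ = 21/50 + ⅕ = 31/50)
16*(R(6) + Q) = 16*(31/50 + 20) = 16*(1031/50) = 8248/25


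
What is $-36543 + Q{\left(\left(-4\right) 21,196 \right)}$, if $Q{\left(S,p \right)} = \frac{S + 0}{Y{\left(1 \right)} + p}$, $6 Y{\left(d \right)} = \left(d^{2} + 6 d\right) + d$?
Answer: $- \frac{5408427}{148} \approx -36543.0$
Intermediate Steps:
$Y{\left(d \right)} = \frac{d^{2}}{6} + \frac{7 d}{6}$ ($Y{\left(d \right)} = \frac{\left(d^{2} + 6 d\right) + d}{6} = \frac{d^{2} + 7 d}{6} = \frac{d^{2}}{6} + \frac{7 d}{6}$)
$Q{\left(S,p \right)} = \frac{S}{\frac{4}{3} + p}$ ($Q{\left(S,p \right)} = \frac{S + 0}{\frac{1}{6} \cdot 1 \left(7 + 1\right) + p} = \frac{S}{\frac{1}{6} \cdot 1 \cdot 8 + p} = \frac{S}{\frac{4}{3} + p}$)
$-36543 + Q{\left(\left(-4\right) 21,196 \right)} = -36543 + \frac{3 \left(\left(-4\right) 21\right)}{4 + 3 \cdot 196} = -36543 + 3 \left(-84\right) \frac{1}{4 + 588} = -36543 + 3 \left(-84\right) \frac{1}{592} = -36543 - \frac{63}{148} = - \frac{5408427}{148}$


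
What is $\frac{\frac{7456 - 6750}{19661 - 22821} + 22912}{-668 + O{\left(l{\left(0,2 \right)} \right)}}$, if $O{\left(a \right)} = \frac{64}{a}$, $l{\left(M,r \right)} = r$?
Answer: $- \frac{12066869}{334960} \approx -36.025$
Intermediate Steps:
$\frac{\frac{7456 - 6750}{19661 - 22821} + 22912}{-668 + O{\left(l{\left(0,2 \right)} \right)}} = \frac{\frac{7456 - 6750}{19661 - 22821} + 22912}{-668 + \frac{64}{2}} = \frac{\frac{7456 - 6750}{-3160} + 22912}{-668 + 64 \cdot \frac{1}{2}} = \frac{706 \left(- \frac{1}{3160}\right) + 22912}{-668 + 32} = \frac{- \frac{353}{1580} + 22912}{-636} = \frac{36200607}{1580} \left(- \frac{1}{636}\right) = - \frac{12066869}{334960}$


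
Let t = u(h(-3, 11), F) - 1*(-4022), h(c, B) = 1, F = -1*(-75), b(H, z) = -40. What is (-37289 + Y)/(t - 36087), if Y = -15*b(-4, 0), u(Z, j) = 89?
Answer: 36689/31976 ≈ 1.1474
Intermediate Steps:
F = 75
Y = 600 (Y = -15*(-40) = 600)
t = 4111 (t = 89 - 1*(-4022) = 89 + 4022 = 4111)
(-37289 + Y)/(t - 36087) = (-37289 + 600)/(4111 - 36087) = -36689/(-31976) = -36689*(-1/31976) = 36689/31976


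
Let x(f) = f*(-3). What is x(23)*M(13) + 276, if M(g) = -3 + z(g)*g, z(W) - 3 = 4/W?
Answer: -2484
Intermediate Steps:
z(W) = 3 + 4/W
M(g) = -3 + g*(3 + 4/g) (M(g) = -3 + (3 + 4/g)*g = -3 + g*(3 + 4/g))
x(f) = -3*f
x(23)*M(13) + 276 = (-3*23)*(1 + 3*13) + 276 = -69*(1 + 39) + 276 = -69*40 + 276 = -2760 + 276 = -2484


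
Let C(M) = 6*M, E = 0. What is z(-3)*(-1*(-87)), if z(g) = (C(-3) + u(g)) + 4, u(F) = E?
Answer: -1218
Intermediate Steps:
u(F) = 0
z(g) = -14 (z(g) = (6*(-3) + 0) + 4 = (-18 + 0) + 4 = -18 + 4 = -14)
z(-3)*(-1*(-87)) = -(-14)*(-87) = -14*87 = -1218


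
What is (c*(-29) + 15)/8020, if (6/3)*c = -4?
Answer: 73/8020 ≈ 0.0091022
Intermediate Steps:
c = -2 (c = (½)*(-4) = -2)
(c*(-29) + 15)/8020 = (-2*(-29) + 15)/8020 = (58 + 15)*(1/8020) = 73*(1/8020) = 73/8020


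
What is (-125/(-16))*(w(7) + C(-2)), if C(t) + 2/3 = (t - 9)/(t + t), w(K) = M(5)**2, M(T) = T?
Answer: 40625/192 ≈ 211.59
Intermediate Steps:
w(K) = 25 (w(K) = 5**2 = 25)
C(t) = -2/3 + (-9 + t)/(2*t) (C(t) = -2/3 + (t - 9)/(t + t) = -2/3 + (-9 + t)/((2*t)) = -2/3 + (-9 + t)*(1/(2*t)) = -2/3 + (-9 + t)/(2*t))
(-125/(-16))*(w(7) + C(-2)) = (-125/(-16))*(25 + (1/6)*(-27 - 1*(-2))/(-2)) = (-125*(-1/16))*(25 + (1/6)*(-1/2)*(-27 + 2)) = 125*(25 + (1/6)*(-1/2)*(-25))/16 = 125*(25 + 25/12)/16 = (125/16)*(325/12) = 40625/192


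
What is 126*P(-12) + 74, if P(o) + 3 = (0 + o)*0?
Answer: -304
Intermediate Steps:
P(o) = -3 (P(o) = -3 + (0 + o)*0 = -3 + o*0 = -3 + 0 = -3)
126*P(-12) + 74 = 126*(-3) + 74 = -378 + 74 = -304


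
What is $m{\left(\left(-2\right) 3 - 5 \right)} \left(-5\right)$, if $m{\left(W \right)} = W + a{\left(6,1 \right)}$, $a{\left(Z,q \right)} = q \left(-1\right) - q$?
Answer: $65$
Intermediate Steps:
$a{\left(Z,q \right)} = - 2 q$ ($a{\left(Z,q \right)} = - q - q = - 2 q$)
$m{\left(W \right)} = -2 + W$ ($m{\left(W \right)} = W - 2 = -2 + W$)
$m{\left(\left(-2\right) 3 - 5 \right)} \left(-5\right) = \left(-2 - 11\right) \left(-5\right) = \left(-13\right) \left(-5\right) = 65$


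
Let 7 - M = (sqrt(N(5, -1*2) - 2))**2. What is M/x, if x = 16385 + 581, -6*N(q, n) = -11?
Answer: 43/101796 ≈ 0.00042241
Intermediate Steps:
N(q, n) = 11/6 (N(q, n) = -1/6*(-11) = 11/6)
x = 16966
M = 43/6 (M = 7 - (sqrt(11/6 - 2))**2 = 7 - (sqrt(-1/6))**2 = 7 - (I*sqrt(6)/6)**2 = 7 - 1*(-1/6) = 7 + 1/6 = 43/6 ≈ 7.1667)
M/x = (43/6)/16966 = (43/6)*(1/16966) = 43/101796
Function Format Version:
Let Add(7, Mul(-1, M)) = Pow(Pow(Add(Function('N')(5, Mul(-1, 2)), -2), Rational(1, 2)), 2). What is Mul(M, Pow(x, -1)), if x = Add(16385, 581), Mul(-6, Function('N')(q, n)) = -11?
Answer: Rational(43, 101796) ≈ 0.00042241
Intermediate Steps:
Function('N')(q, n) = Rational(11, 6) (Function('N')(q, n) = Mul(Rational(-1, 6), -11) = Rational(11, 6))
x = 16966
M = Rational(43, 6) (M = Add(7, Mul(-1, Pow(Pow(Add(Rational(11, 6), -2), Rational(1, 2)), 2))) = Add(7, Mul(-1, Pow(Pow(Rational(-1, 6), Rational(1, 2)), 2))) = Add(7, Mul(-1, Pow(Mul(Rational(1, 6), I, Pow(6, Rational(1, 2))), 2))) = Add(7, Mul(-1, Rational(-1, 6))) = Add(7, Rational(1, 6)) = Rational(43, 6) ≈ 7.1667)
Mul(M, Pow(x, -1)) = Mul(Rational(43, 6), Pow(16966, -1)) = Mul(Rational(43, 6), Rational(1, 16966)) = Rational(43, 101796)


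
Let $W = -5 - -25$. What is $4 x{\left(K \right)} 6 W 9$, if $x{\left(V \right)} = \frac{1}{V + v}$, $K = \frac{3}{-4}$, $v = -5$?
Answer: $- \frac{17280}{23} \approx -751.3$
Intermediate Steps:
$K = - \frac{3}{4}$ ($K = 3 \left(- \frac{1}{4}\right) = - \frac{3}{4} \approx -0.75$)
$x{\left(V \right)} = \frac{1}{-5 + V}$ ($x{\left(V \right)} = \frac{1}{V - 5} = \frac{1}{-5 + V}$)
$W = 20$ ($W = -5 + 25 = 20$)
$4 x{\left(K \right)} 6 W 9 = \frac{4}{-5 - \frac{3}{4}} \cdot 6 \cdot 20 \cdot 9 = \frac{4}{- \frac{23}{4}} \cdot 120 \cdot 9 = 4 \left(- \frac{4}{23}\right) 1080 = \left(- \frac{16}{23}\right) 1080 = - \frac{17280}{23}$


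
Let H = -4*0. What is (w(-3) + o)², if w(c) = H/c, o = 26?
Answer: 676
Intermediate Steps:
H = 0
w(c) = 0 (w(c) = 0/c = 0)
(w(-3) + o)² = (0 + 26)² = 26² = 676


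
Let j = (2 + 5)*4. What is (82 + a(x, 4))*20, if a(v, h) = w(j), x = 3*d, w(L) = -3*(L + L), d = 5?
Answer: -1720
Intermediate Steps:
j = 28 (j = 7*4 = 28)
w(L) = -6*L
x = 15 (x = 3*5 = 15)
a(v, h) = -168 (a(v, h) = -6*28 = -168)
(82 + a(x, 4))*20 = (82 - 168)*20 = -86*20 = -1720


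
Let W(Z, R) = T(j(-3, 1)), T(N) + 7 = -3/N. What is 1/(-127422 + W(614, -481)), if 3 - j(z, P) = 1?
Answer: -2/254861 ≈ -7.8474e-6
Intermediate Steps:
j(z, P) = 2 (j(z, P) = 3 - 1*1 = 3 - 1 = 2)
T(N) = -7 - 3/N
W(Z, R) = -17/2 (W(Z, R) = -7 - 3/2 = -17/2)
1/(-127422 + W(614, -481)) = 1/(-127422 - 17/2) = 1/(-254861/2) = -2/254861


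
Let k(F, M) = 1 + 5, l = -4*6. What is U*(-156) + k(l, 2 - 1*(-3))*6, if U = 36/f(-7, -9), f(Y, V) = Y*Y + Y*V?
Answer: -99/7 ≈ -14.143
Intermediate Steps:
l = -24
k(F, M) = 6
f(Y, V) = Y**2 + V*Y
U = 9/28 (U = 36/((-7*(-9 - 7))) = 36/((-7*(-16))) = 36/112 = 36*(1/112) = 9/28 ≈ 0.32143)
U*(-156) + k(l, 2 - 1*(-3))*6 = (9/28)*(-156) + 6*6 = -351/7 + 36 = -99/7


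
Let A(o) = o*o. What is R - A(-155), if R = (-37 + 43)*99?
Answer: -23431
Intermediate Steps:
R = 594 (R = 6*99 = 594)
A(o) = o**2
R - A(-155) = 594 - 1*(-155)**2 = 594 - 1*24025 = 594 - 24025 = -23431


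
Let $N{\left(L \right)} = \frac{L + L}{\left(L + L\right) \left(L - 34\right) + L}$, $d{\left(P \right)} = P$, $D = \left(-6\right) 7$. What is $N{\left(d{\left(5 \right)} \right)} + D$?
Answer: $- \frac{2396}{57} \approx -42.035$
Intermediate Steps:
$D = -42$
$N{\left(L \right)} = \frac{2 L}{L + 2 L \left(-34 + L\right)}$ ($N{\left(L \right)} = \frac{2 L}{2 L \left(-34 + L\right) + L} = \frac{2 L}{L + 2 L \left(-34 + L\right)}$)
$N{\left(d{\left(5 \right)} \right)} + D = \frac{2}{-67 + 2 \cdot 5} - 42 = \frac{2}{-67 + 10} - 42 = \frac{2}{-57} - 42 = 2 \left(- \frac{1}{57}\right) - 42 = - \frac{2}{57} - 42 = - \frac{2396}{57}$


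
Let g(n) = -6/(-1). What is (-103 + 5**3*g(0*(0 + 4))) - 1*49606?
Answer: -48959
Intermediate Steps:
g(n) = 6 (g(n) = -6*(-1) = 6)
(-103 + 5**3*g(0*(0 + 4))) - 1*49606 = (-103 + 5**3*6) - 1*49606 = (-103 + 125*6) - 49606 = (-103 + 750) - 49606 = 647 - 49606 = -48959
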